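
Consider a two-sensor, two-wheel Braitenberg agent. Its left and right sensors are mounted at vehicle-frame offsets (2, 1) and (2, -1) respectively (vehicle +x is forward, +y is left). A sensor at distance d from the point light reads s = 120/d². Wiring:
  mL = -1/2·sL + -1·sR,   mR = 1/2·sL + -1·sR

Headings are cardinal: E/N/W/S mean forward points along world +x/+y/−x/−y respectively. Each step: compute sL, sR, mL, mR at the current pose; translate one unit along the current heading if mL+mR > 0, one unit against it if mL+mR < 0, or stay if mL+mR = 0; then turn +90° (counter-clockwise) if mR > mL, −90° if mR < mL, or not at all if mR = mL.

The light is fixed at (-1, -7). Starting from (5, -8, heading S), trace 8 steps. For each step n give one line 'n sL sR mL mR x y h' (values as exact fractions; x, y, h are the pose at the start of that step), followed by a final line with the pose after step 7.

0 60/29 60/17 -2250/493 -1230/493 5 -8 S
1 24/13 24/13 -36/13 -12/13 5 -7 E
2 6 3 -6 0 4 -7 N
3 120/13 40/3 -700/39 -340/39 4 -8 W
4 60/29 60/17 -2250/493 -1230/493 5 -8 S
5 24/13 24/13 -36/13 -12/13 5 -7 E
6 6 3 -6 0 4 -7 N
7 120/13 40/3 -700/39 -340/39 4 -8 W
final 5 -8 S

n=0: pose=(5,-8,S); sL=60/29, sR=60/17; mL=-2250/493, mR=-1230/493; mL+mR=-120/17 → advance -1; mR−mL=60/29 → turn +1·90°
n=1: pose=(5,-7,E); sL=24/13, sR=24/13; mL=-36/13, mR=-12/13; mL+mR=-48/13 → advance -1; mR−mL=24/13 → turn +1·90°
n=2: pose=(4,-7,N); sL=6, sR=3; mL=-6, mR=0; mL+mR=-6 → advance -1; mR−mL=6 → turn +1·90°
n=3: pose=(4,-8,W); sL=120/13, sR=40/3; mL=-700/39, mR=-340/39; mL+mR=-80/3 → advance -1; mR−mL=120/13 → turn +1·90°
n=4: pose=(5,-8,S); sL=60/29, sR=60/17; mL=-2250/493, mR=-1230/493; mL+mR=-120/17 → advance -1; mR−mL=60/29 → turn +1·90°
n=5: pose=(5,-7,E); sL=24/13, sR=24/13; mL=-36/13, mR=-12/13; mL+mR=-48/13 → advance -1; mR−mL=24/13 → turn +1·90°
n=6: pose=(4,-7,N); sL=6, sR=3; mL=-6, mR=0; mL+mR=-6 → advance -1; mR−mL=6 → turn +1·90°
n=7: pose=(4,-8,W); sL=120/13, sR=40/3; mL=-700/39, mR=-340/39; mL+mR=-80/3 → advance -1; mR−mL=120/13 → turn +1·90°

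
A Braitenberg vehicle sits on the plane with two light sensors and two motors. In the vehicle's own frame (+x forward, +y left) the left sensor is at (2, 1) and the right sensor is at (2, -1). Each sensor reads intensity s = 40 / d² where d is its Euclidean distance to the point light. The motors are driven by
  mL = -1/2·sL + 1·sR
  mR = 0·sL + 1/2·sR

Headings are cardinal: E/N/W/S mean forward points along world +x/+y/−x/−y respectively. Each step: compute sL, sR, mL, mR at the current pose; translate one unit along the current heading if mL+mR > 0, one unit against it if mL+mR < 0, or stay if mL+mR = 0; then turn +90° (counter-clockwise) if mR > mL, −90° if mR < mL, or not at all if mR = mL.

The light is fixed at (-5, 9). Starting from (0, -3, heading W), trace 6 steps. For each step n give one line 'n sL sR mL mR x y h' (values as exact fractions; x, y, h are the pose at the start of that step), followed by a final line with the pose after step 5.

n=0: pose=(0,-3,W); sL=20/89, sR=4/13; mL=226/1157, mR=2/13; mL+mR=404/1157 → advance +1; mR−mL=-48/1157 → turn -1·90°
n=1: pose=(-1,-3,N); sL=40/109, sR=8/25; mL=372/2725, mR=4/25; mL+mR=808/2725 → advance +1; mR−mL=64/2725 → turn +1·90°
n=2: pose=(-1,-2,W); sL=10/37, sR=5/13; mL=120/481, mR=5/26; mL+mR=425/962 → advance +1; mR−mL=-55/962 → turn -1·90°
n=3: pose=(-2,-2,N); sL=8/17, sR=40/97; mL=292/1649, mR=20/97; mL+mR=632/1649 → advance +1; mR−mL=48/1649 → turn +1·90°
n=4: pose=(-2,-1,W); sL=20/61, sR=20/41; mL=810/2501, mR=10/41; mL+mR=1420/2501 → advance +1; mR−mL=-200/2501 → turn -1·90°
n=5: pose=(-3,-1,N); sL=8/13, sR=40/73; mL=228/949, mR=20/73; mL+mR=488/949 → advance +1; mR−mL=32/949 → turn +1·90°

0 20/89 4/13 226/1157 2/13 0 -3 W
1 40/109 8/25 372/2725 4/25 -1 -3 N
2 10/37 5/13 120/481 5/26 -1 -2 W
3 8/17 40/97 292/1649 20/97 -2 -2 N
4 20/61 20/41 810/2501 10/41 -2 -1 W
5 8/13 40/73 228/949 20/73 -3 -1 N
final -3 0 W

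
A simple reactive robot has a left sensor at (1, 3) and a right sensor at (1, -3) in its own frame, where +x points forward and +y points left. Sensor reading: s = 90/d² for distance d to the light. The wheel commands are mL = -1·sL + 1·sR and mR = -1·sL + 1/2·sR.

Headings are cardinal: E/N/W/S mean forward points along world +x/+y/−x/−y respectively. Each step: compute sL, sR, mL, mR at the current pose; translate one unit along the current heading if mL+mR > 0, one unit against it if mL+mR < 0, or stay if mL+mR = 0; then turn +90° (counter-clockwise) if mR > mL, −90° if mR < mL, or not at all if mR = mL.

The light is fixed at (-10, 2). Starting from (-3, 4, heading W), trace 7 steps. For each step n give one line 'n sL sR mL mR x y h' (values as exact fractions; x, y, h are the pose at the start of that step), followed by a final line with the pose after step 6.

n=0: pose=(-3,4,W); sL=90/37, sR=90/61; mL=-2160/2257, mR=-3825/2257; mL+mR=-5985/2257 → advance -1; mR−mL=-45/61 → turn -1·90°
n=1: pose=(-2,4,N); sL=45/17, sR=9/13; mL=-432/221, mR=-1017/442; mL+mR=-1881/442 → advance -1; mR−mL=-9/26 → turn -1·90°
n=2: pose=(-2,3,E); sL=90/97, sR=18/17; mL=216/1649, mR=-657/1649; mL+mR=-441/1649 → advance -1; mR−mL=-9/17 → turn -1·90°
n=3: pose=(-3,3,S); sL=9/10, sR=45/8; mL=189/40, mR=153/80; mL+mR=531/80 → advance +1; mR−mL=-45/16 → turn -1·90°
n=4: pose=(-3,2,W); sL=2, sR=2; mL=0, mR=-1; mL+mR=-1 → advance -1; mR−mL=-1 → turn -1·90°
n=5: pose=(-2,2,N); sL=45/13, sR=45/61; mL=-2160/793, mR=-4905/1586; mL+mR=-9225/1586 → advance -1; mR−mL=-45/122 → turn -1·90°
n=6: pose=(-2,1,E); sL=18/17, sR=90/97; mL=-216/1649, mR=-981/1649; mL+mR=-1197/1649 → advance -1; mR−mL=-45/97 → turn -1·90°

0 90/37 90/61 -2160/2257 -3825/2257 -3 4 W
1 45/17 9/13 -432/221 -1017/442 -2 4 N
2 90/97 18/17 216/1649 -657/1649 -2 3 E
3 9/10 45/8 189/40 153/80 -3 3 S
4 2 2 0 -1 -3 2 W
5 45/13 45/61 -2160/793 -4905/1586 -2 2 N
6 18/17 90/97 -216/1649 -981/1649 -2 1 E
final -3 1 S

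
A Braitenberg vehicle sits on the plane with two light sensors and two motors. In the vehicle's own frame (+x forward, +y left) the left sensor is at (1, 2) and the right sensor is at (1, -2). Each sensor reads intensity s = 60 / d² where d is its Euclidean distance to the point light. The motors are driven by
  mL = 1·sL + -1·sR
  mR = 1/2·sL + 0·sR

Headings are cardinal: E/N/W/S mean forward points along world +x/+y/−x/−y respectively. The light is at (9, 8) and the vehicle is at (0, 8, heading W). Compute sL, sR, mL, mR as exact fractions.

left sensor world pos  = (-1, 6); dL² = 104
right sensor world pos = (-1, 10); dR² = 104
sL = 60/104 = 15/26
sR = 60/104 = 15/26
mL = 1·sL + -1·sR = 0
mR = 1/2·sL + 0·sR = 15/52

15/26 15/26 0 15/52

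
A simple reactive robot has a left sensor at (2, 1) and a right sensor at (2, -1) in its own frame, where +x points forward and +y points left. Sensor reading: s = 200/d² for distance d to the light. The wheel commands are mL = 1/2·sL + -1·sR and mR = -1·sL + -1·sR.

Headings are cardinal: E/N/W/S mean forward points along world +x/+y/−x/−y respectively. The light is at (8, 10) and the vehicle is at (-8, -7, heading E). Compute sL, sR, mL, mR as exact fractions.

left sensor world pos  = (-6, -6); dL² = 452
right sensor world pos = (-6, -8); dR² = 520
sL = 200/452 = 50/113
sR = 200/520 = 5/13
mL = 1/2·sL + -1·sR = -240/1469
mR = -1·sL + -1·sR = -1215/1469

50/113 5/13 -240/1469 -1215/1469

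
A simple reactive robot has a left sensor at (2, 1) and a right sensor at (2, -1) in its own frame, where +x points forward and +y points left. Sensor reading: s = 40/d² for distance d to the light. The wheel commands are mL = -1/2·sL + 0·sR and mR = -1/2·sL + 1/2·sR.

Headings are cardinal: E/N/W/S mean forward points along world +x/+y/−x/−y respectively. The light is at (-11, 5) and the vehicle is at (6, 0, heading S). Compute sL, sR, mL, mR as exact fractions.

40/373 8/61 -20/373 272/22753

left sensor world pos  = (7, -2); dL² = 373
right sensor world pos = (5, -2); dR² = 305
sL = 40/373 = 40/373
sR = 40/305 = 8/61
mL = -1/2·sL + 0·sR = -20/373
mR = -1/2·sL + 1/2·sR = 272/22753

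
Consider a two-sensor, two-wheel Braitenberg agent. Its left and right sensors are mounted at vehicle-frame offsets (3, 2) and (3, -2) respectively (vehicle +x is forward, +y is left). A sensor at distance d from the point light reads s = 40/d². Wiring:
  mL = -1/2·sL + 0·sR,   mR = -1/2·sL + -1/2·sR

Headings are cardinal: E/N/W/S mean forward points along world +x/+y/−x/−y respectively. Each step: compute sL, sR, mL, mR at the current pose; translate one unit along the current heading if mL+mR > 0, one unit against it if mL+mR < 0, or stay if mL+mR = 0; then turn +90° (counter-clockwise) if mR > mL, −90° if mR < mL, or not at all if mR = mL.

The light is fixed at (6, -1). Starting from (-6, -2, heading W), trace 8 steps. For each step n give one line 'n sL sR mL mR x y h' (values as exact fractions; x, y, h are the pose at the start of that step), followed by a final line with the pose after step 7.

n=0: pose=(-6,-2,W); sL=20/117, sR=20/113; mL=-10/117, mR=-2300/13221; mL+mR=-3430/13221 → advance -1; mR−mL=-10/113 → turn -1·90°
n=1: pose=(-5,-2,N); sL=40/173, sR=8/17; mL=-20/173, mR=-1032/2941; mL+mR=-1372/2941 → advance -1; mR−mL=-4/17 → turn -1·90°
n=2: pose=(-5,-3,E); sL=5/8, sR=1/2; mL=-5/16, mR=-9/16; mL+mR=-7/8 → advance -1; mR−mL=-1/4 → turn -1·90°
n=3: pose=(-6,-3,S); sL=8/25, sR=40/221; mL=-4/25, mR=-1384/5525; mL+mR=-2268/5525 → advance -1; mR−mL=-20/221 → turn -1·90°
n=4: pose=(-6,-2,W); sL=20/117, sR=20/113; mL=-10/117, mR=-2300/13221; mL+mR=-3430/13221 → advance -1; mR−mL=-10/113 → turn -1·90°
n=5: pose=(-5,-2,N); sL=40/173, sR=8/17; mL=-20/173, mR=-1032/2941; mL+mR=-1372/2941 → advance -1; mR−mL=-4/17 → turn -1·90°
n=6: pose=(-5,-3,E); sL=5/8, sR=1/2; mL=-5/16, mR=-9/16; mL+mR=-7/8 → advance -1; mR−mL=-1/4 → turn -1·90°
n=7: pose=(-6,-3,S); sL=8/25, sR=40/221; mL=-4/25, mR=-1384/5525; mL+mR=-2268/5525 → advance -1; mR−mL=-20/221 → turn -1·90°

0 20/117 20/113 -10/117 -2300/13221 -6 -2 W
1 40/173 8/17 -20/173 -1032/2941 -5 -2 N
2 5/8 1/2 -5/16 -9/16 -5 -3 E
3 8/25 40/221 -4/25 -1384/5525 -6 -3 S
4 20/117 20/113 -10/117 -2300/13221 -6 -2 W
5 40/173 8/17 -20/173 -1032/2941 -5 -2 N
6 5/8 1/2 -5/16 -9/16 -5 -3 E
7 8/25 40/221 -4/25 -1384/5525 -6 -3 S
final -6 -2 W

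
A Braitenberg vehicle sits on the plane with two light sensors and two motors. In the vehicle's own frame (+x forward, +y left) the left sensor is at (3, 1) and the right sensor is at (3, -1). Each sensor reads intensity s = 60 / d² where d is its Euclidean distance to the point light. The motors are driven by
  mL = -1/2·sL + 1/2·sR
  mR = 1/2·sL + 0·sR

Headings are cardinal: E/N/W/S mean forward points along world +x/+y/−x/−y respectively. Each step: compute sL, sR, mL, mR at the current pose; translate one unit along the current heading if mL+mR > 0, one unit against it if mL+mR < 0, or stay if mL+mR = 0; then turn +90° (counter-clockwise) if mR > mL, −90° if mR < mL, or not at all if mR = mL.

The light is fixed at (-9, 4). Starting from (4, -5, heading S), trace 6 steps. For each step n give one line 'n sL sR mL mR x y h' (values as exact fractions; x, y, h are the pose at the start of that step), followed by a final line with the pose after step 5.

0 3/17 5/24 13/816 3/34 4 -5 S
1 60/337 60/377 -1200/127049 30/337 4 -6 E
2 30/109 30/137 -420/14933 15/109 5 -6 N
3 60/221 12/37 216/8177 30/221 5 -5 W
4 3/17 5/24 13/816 3/34 4 -5 S
5 60/337 60/377 -1200/127049 30/337 4 -6 E
final 5 -6 N

n=0: pose=(4,-5,S); sL=3/17, sR=5/24; mL=13/816, mR=3/34; mL+mR=5/48 → advance +1; mR−mL=59/816 → turn +1·90°
n=1: pose=(4,-6,E); sL=60/337, sR=60/377; mL=-1200/127049, mR=30/337; mL+mR=30/377 → advance +1; mR−mL=12510/127049 → turn +1·90°
n=2: pose=(5,-6,N); sL=30/109, sR=30/137; mL=-420/14933, mR=15/109; mL+mR=15/137 → advance +1; mR−mL=2475/14933 → turn +1·90°
n=3: pose=(5,-5,W); sL=60/221, sR=12/37; mL=216/8177, mR=30/221; mL+mR=6/37 → advance +1; mR−mL=894/8177 → turn +1·90°
n=4: pose=(4,-5,S); sL=3/17, sR=5/24; mL=13/816, mR=3/34; mL+mR=5/48 → advance +1; mR−mL=59/816 → turn +1·90°
n=5: pose=(4,-6,E); sL=60/337, sR=60/377; mL=-1200/127049, mR=30/337; mL+mR=30/377 → advance +1; mR−mL=12510/127049 → turn +1·90°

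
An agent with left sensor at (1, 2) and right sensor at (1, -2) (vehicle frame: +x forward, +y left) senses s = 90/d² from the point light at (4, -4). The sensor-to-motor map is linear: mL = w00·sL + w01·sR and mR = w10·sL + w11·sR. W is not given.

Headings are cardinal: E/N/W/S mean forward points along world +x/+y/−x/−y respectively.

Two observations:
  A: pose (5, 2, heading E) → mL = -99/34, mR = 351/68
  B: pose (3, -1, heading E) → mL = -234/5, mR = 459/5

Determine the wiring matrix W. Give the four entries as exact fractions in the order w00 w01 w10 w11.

-1/2 -1/2 1/2 1

obs A: pose=(5,2,E) → sL=45/34, sR=9/2, mL=-99/34, mR=351/68
obs B: pose=(3,-1,E) → sL=18/5, sR=90, mL=-234/5, mR=459/5
sensor matrix S = [[45/34, 9/2], [18/5, 90]]; det S = 8748/85
solve [mL_A; mL_B] = S·[w00; w01] and [mR_A; mR_B] = S·[w10; w11]:
  w00 = -1/2, w01 = -1/2, w10 = 1/2, w11 = 1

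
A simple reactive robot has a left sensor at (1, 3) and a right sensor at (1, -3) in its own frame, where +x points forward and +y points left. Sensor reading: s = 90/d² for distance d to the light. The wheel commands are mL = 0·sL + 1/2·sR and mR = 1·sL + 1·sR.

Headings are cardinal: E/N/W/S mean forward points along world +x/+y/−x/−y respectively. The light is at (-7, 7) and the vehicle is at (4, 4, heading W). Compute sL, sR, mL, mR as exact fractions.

45/68 9/10 9/20 531/340

left sensor world pos  = (3, 1); dL² = 136
right sensor world pos = (3, 7); dR² = 100
sL = 90/136 = 45/68
sR = 90/100 = 9/10
mL = 0·sL + 1/2·sR = 9/20
mR = 1·sL + 1·sR = 531/340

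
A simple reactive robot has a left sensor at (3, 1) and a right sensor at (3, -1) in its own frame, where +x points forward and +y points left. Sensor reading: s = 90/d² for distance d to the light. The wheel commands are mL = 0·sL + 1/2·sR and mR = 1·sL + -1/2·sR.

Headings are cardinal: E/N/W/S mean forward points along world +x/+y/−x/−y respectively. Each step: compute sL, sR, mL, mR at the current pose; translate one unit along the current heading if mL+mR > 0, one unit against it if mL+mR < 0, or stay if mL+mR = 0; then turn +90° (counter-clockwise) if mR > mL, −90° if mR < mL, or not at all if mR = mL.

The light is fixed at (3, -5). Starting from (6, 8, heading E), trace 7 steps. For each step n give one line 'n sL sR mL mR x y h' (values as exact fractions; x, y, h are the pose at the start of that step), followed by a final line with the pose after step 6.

0 45/116 1/2 1/4 4/29 6 8 E
1 18/25 90/109 45/109 837/2725 7 8 S
2 45/61 9/17 9/34 981/2074 7 7 W
3 90/97 18/17 9/17 657/1649 6 7 S
4 9/10 5/8 5/16 47/80 6 6 W
5 90/73 18/13 9/13 513/949 5 6 S
6 45/41 45/61 45/122 3645/5002 5 5 W
final 4 5 S

n=0: pose=(6,8,E); sL=45/116, sR=1/2; mL=1/4, mR=4/29; mL+mR=45/116 → advance +1; mR−mL=-13/116 → turn -1·90°
n=1: pose=(7,8,S); sL=18/25, sR=90/109; mL=45/109, mR=837/2725; mL+mR=18/25 → advance +1; mR−mL=-288/2725 → turn -1·90°
n=2: pose=(7,7,W); sL=45/61, sR=9/17; mL=9/34, mR=981/2074; mL+mR=45/61 → advance +1; mR−mL=216/1037 → turn +1·90°
n=3: pose=(6,7,S); sL=90/97, sR=18/17; mL=9/17, mR=657/1649; mL+mR=90/97 → advance +1; mR−mL=-216/1649 → turn -1·90°
n=4: pose=(6,6,W); sL=9/10, sR=5/8; mL=5/16, mR=47/80; mL+mR=9/10 → advance +1; mR−mL=11/40 → turn +1·90°
n=5: pose=(5,6,S); sL=90/73, sR=18/13; mL=9/13, mR=513/949; mL+mR=90/73 → advance +1; mR−mL=-144/949 → turn -1·90°
n=6: pose=(5,5,W); sL=45/41, sR=45/61; mL=45/122, mR=3645/5002; mL+mR=45/41 → advance +1; mR−mL=900/2501 → turn +1·90°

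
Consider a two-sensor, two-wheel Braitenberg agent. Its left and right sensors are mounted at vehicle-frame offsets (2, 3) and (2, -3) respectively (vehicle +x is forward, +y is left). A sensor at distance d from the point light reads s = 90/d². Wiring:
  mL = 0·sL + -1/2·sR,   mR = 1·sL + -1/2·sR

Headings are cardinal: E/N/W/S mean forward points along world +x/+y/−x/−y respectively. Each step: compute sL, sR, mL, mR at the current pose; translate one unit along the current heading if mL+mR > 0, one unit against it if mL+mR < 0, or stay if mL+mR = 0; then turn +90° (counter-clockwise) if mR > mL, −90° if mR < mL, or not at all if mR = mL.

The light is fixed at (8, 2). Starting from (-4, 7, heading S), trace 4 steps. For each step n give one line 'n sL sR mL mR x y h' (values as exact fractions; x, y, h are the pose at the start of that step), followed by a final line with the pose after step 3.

0 1 5/13 -5/26 21/26 -4 7 S
1 90/149 90/101 -45/101 2385/15049 -4 6 E
2 45/146 45/68 -45/136 -225/9928 -5 6 N
3 2/5 10/29 -5/29 33/145 -5 5 W
final -6 5 S

n=0: pose=(-4,7,S); sL=1, sR=5/13; mL=-5/26, mR=21/26; mL+mR=8/13 → advance +1; mR−mL=1 → turn +1·90°
n=1: pose=(-4,6,E); sL=90/149, sR=90/101; mL=-45/101, mR=2385/15049; mL+mR=-4320/15049 → advance -1; mR−mL=90/149 → turn +1·90°
n=2: pose=(-5,6,N); sL=45/146, sR=45/68; mL=-45/136, mR=-225/9928; mL+mR=-1755/4964 → advance -1; mR−mL=45/146 → turn +1·90°
n=3: pose=(-5,5,W); sL=2/5, sR=10/29; mL=-5/29, mR=33/145; mL+mR=8/145 → advance +1; mR−mL=2/5 → turn +1·90°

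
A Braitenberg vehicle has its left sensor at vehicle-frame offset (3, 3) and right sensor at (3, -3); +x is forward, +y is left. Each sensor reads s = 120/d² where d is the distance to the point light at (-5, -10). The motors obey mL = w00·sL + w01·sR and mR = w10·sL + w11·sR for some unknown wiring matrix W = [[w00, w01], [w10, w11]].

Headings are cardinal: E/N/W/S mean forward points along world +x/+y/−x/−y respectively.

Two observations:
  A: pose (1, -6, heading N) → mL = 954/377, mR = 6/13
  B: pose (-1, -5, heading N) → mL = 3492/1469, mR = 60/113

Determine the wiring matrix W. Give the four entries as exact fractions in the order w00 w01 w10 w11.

1 1/2 0 1/2

obs A: pose=(1,-6,N) → sL=60/29, sR=12/13, mL=954/377, mR=6/13
obs B: pose=(-1,-5,N) → sL=24/13, sR=120/113, mL=3492/1469, mR=60/113
sensor matrix S = [[60/29, 12/13], [24/13, 120/113]]; det S = 273024/553813
solve [mL_A; mL_B] = S·[w00; w01] and [mR_A; mR_B] = S·[w10; w11]:
  w00 = 1, w01 = 1/2, w10 = 0, w11 = 1/2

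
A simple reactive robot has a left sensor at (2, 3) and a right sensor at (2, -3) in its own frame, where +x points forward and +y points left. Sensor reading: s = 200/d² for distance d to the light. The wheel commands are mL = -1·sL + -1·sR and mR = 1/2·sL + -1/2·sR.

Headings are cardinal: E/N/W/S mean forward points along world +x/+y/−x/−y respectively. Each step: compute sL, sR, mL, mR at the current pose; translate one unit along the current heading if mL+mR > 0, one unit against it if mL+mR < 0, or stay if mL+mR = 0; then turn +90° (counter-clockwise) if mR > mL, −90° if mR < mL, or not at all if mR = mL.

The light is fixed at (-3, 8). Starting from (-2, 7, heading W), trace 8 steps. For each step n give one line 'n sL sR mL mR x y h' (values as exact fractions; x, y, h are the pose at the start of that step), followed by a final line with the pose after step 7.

0 200/17 40 -880/17 -240/17 -2 7 W
1 100/17 20 -440/17 -120/17 -1 7 S
2 8 8 -16 0 -1 8 E
3 25 10 -35 15/2 -2 8 N
4 200/17 40 -880/17 -240/17 -2 7 W
5 100/17 20 -440/17 -120/17 -1 7 S
6 8 8 -16 0 -1 8 E
7 25 10 -35 15/2 -2 8 N
final -2 7 W

n=0: pose=(-2,7,W); sL=200/17, sR=40; mL=-880/17, mR=-240/17; mL+mR=-1120/17 → advance -1; mR−mL=640/17 → turn +1·90°
n=1: pose=(-1,7,S); sL=100/17, sR=20; mL=-440/17, mR=-120/17; mL+mR=-560/17 → advance -1; mR−mL=320/17 → turn +1·90°
n=2: pose=(-1,8,E); sL=8, sR=8; mL=-16, mR=0; mL+mR=-16 → advance -1; mR−mL=16 → turn +1·90°
n=3: pose=(-2,8,N); sL=25, sR=10; mL=-35, mR=15/2; mL+mR=-55/2 → advance -1; mR−mL=85/2 → turn +1·90°
n=4: pose=(-2,7,W); sL=200/17, sR=40; mL=-880/17, mR=-240/17; mL+mR=-1120/17 → advance -1; mR−mL=640/17 → turn +1·90°
n=5: pose=(-1,7,S); sL=100/17, sR=20; mL=-440/17, mR=-120/17; mL+mR=-560/17 → advance -1; mR−mL=320/17 → turn +1·90°
n=6: pose=(-1,8,E); sL=8, sR=8; mL=-16, mR=0; mL+mR=-16 → advance -1; mR−mL=16 → turn +1·90°
n=7: pose=(-2,8,N); sL=25, sR=10; mL=-35, mR=15/2; mL+mR=-55/2 → advance -1; mR−mL=85/2 → turn +1·90°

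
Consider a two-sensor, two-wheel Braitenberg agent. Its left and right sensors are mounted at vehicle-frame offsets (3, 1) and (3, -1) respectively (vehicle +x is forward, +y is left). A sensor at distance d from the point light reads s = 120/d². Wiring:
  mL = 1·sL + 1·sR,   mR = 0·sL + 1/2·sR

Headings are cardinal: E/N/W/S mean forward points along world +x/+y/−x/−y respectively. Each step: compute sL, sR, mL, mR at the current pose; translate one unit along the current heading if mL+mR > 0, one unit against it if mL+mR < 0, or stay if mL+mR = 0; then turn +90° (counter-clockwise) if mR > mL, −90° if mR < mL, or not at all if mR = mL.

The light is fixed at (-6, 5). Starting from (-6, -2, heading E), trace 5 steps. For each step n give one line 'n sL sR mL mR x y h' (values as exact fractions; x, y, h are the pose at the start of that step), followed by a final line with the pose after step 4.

0 8/3 120/73 944/219 60/73 -6 -2 E
1 15/13 6/5 153/65 3/5 -5 -2 S
2 24/17 120/53 3312/901 60/53 -5 -3 W
3 60/13 60/13 120/13 30/13 -6 -3 N
4 8/3 120/73 944/219 60/73 -6 -2 E
final -5 -2 S

n=0: pose=(-6,-2,E); sL=8/3, sR=120/73; mL=944/219, mR=60/73; mL+mR=1124/219 → advance +1; mR−mL=-764/219 → turn -1·90°
n=1: pose=(-5,-2,S); sL=15/13, sR=6/5; mL=153/65, mR=3/5; mL+mR=192/65 → advance +1; mR−mL=-114/65 → turn -1·90°
n=2: pose=(-5,-3,W); sL=24/17, sR=120/53; mL=3312/901, mR=60/53; mL+mR=4332/901 → advance +1; mR−mL=-2292/901 → turn -1·90°
n=3: pose=(-6,-3,N); sL=60/13, sR=60/13; mL=120/13, mR=30/13; mL+mR=150/13 → advance +1; mR−mL=-90/13 → turn -1·90°
n=4: pose=(-6,-2,E); sL=8/3, sR=120/73; mL=944/219, mR=60/73; mL+mR=1124/219 → advance +1; mR−mL=-764/219 → turn -1·90°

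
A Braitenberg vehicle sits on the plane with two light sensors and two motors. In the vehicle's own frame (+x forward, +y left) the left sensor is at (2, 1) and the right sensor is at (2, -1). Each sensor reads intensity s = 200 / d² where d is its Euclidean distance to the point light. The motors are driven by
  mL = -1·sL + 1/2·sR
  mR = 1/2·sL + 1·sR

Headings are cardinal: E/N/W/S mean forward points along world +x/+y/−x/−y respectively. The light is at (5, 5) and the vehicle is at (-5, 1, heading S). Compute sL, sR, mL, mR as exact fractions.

200/117 200/157 -19700/18369 39100/18369

left sensor world pos  = (-4, -1); dL² = 117
right sensor world pos = (-6, -1); dR² = 157
sL = 200/117 = 200/117
sR = 200/157 = 200/157
mL = -1·sL + 1/2·sR = -19700/18369
mR = 1/2·sL + 1·sR = 39100/18369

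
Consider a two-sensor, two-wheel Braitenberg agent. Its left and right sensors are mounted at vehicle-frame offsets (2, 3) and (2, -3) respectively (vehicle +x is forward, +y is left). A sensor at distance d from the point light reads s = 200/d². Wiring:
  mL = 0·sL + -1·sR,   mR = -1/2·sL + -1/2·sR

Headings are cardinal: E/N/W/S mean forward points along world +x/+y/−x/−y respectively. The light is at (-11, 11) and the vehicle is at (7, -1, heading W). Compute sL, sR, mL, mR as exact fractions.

200/481 200/337 -200/337 -81800/162097

left sensor world pos  = (5, -4); dL² = 481
right sensor world pos = (5, 2); dR² = 337
sL = 200/481 = 200/481
sR = 200/337 = 200/337
mL = 0·sL + -1·sR = -200/337
mR = -1/2·sL + -1/2·sR = -81800/162097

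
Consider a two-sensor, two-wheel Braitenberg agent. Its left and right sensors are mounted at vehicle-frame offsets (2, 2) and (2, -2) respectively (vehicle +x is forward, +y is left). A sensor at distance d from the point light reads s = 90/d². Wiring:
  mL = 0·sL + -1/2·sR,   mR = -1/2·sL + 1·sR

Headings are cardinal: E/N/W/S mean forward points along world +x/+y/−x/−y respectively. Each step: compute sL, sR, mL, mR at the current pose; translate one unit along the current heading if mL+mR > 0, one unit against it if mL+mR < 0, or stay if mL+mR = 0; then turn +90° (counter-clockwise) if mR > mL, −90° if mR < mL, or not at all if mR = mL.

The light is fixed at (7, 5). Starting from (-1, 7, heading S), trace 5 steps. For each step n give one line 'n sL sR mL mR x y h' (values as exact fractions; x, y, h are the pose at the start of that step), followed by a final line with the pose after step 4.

n=0: pose=(-1,7,S); sL=5/2, sR=9/10; mL=-9/20, mR=-7/20; mL+mR=-4/5 → advance -1; mR−mL=1/10 → turn +1·90°
n=1: pose=(-1,8,E); sL=90/61, sR=90/37; mL=-45/37, mR=3825/2257; mL+mR=1080/2257 → advance +1; mR−mL=6570/2257 → turn +1·90°
n=2: pose=(0,8,N); sL=45/53, sR=9/5; mL=-9/10, mR=729/530; mL+mR=126/265 → advance +1; mR−mL=603/265 → turn +1·90°
n=3: pose=(0,9,W); sL=18/17, sR=10/13; mL=-5/13, mR=53/221; mL+mR=-32/221 → advance -1; mR−mL=138/221 → turn +1·90°
n=4: pose=(1,9,S); sL=9/2, sR=45/34; mL=-45/68, mR=-63/68; mL+mR=-27/17 → advance -1; mR−mL=-9/34 → turn -1·90°

0 5/2 9/10 -9/20 -7/20 -1 7 S
1 90/61 90/37 -45/37 3825/2257 -1 8 E
2 45/53 9/5 -9/10 729/530 0 8 N
3 18/17 10/13 -5/13 53/221 0 9 W
4 9/2 45/34 -45/68 -63/68 1 9 S
final 1 10 W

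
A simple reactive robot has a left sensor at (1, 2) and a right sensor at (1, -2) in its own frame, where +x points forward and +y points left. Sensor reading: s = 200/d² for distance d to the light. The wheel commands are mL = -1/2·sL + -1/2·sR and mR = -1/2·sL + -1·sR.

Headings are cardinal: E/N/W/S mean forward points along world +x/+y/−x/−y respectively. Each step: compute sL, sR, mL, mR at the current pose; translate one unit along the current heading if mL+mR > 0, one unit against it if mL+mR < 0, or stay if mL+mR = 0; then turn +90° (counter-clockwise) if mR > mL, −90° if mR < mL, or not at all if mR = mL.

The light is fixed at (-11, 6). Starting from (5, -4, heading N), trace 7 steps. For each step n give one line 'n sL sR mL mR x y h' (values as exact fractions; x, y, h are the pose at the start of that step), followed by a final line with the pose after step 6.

0 200/277 40/81 -13640/22437 -19180/22437 5 -4 N
1 20/37 100/229 -4140/8473 -5990/8473 5 -5 E
2 200/433 200/313 -74600/135529 -117900/135529 4 -5 S
3 10/17 10/13 -150/221 -235/221 4 -4 W
4 200/277 40/81 -13640/22437 -19180/22437 5 -4 N
5 20/37 100/229 -4140/8473 -5990/8473 5 -5 E
6 200/433 200/313 -74600/135529 -117900/135529 4 -5 S
final 4 -4 W

n=0: pose=(5,-4,N); sL=200/277, sR=40/81; mL=-13640/22437, mR=-19180/22437; mL+mR=-10940/7479 → advance -1; mR−mL=-20/81 → turn -1·90°
n=1: pose=(5,-5,E); sL=20/37, sR=100/229; mL=-4140/8473, mR=-5990/8473; mL+mR=-10130/8473 → advance -1; mR−mL=-50/229 → turn -1·90°
n=2: pose=(4,-5,S); sL=200/433, sR=200/313; mL=-74600/135529, mR=-117900/135529; mL+mR=-192500/135529 → advance -1; mR−mL=-100/313 → turn -1·90°
n=3: pose=(4,-4,W); sL=10/17, sR=10/13; mL=-150/221, mR=-235/221; mL+mR=-385/221 → advance -1; mR−mL=-5/13 → turn -1·90°
n=4: pose=(5,-4,N); sL=200/277, sR=40/81; mL=-13640/22437, mR=-19180/22437; mL+mR=-10940/7479 → advance -1; mR−mL=-20/81 → turn -1·90°
n=5: pose=(5,-5,E); sL=20/37, sR=100/229; mL=-4140/8473, mR=-5990/8473; mL+mR=-10130/8473 → advance -1; mR−mL=-50/229 → turn -1·90°
n=6: pose=(4,-5,S); sL=200/433, sR=200/313; mL=-74600/135529, mR=-117900/135529; mL+mR=-192500/135529 → advance -1; mR−mL=-100/313 → turn -1·90°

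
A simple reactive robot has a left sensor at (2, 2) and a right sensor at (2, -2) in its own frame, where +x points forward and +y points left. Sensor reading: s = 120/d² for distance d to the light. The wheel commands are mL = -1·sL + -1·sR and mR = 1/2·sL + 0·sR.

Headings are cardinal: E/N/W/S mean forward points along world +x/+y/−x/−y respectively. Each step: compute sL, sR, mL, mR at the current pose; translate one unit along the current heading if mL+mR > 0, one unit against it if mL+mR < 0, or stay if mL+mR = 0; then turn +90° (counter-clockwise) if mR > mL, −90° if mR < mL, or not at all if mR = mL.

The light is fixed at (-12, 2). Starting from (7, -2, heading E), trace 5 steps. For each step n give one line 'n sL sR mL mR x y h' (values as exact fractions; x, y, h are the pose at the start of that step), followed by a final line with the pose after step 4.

0 24/89 40/159 -7376/14151 12/89 7 -2 E
1 6/13 30/101 -996/1313 3/13 6 -2 N
2 24/61 24/53 -2736/3233 12/61 6 -3 W
3 12/49 60/169 -4968/8281 6/49 7 -3 S
4 24/89 40/159 -7376/14151 12/89 7 -2 E
final 6 -2 N

n=0: pose=(7,-2,E); sL=24/89, sR=40/159; mL=-7376/14151, mR=12/89; mL+mR=-5468/14151 → advance -1; mR−mL=9284/14151 → turn +1·90°
n=1: pose=(6,-2,N); sL=6/13, sR=30/101; mL=-996/1313, mR=3/13; mL+mR=-693/1313 → advance -1; mR−mL=1299/1313 → turn +1·90°
n=2: pose=(6,-3,W); sL=24/61, sR=24/53; mL=-2736/3233, mR=12/61; mL+mR=-2100/3233 → advance -1; mR−mL=3372/3233 → turn +1·90°
n=3: pose=(7,-3,S); sL=12/49, sR=60/169; mL=-4968/8281, mR=6/49; mL+mR=-3954/8281 → advance -1; mR−mL=5982/8281 → turn +1·90°
n=4: pose=(7,-2,E); sL=24/89, sR=40/159; mL=-7376/14151, mR=12/89; mL+mR=-5468/14151 → advance -1; mR−mL=9284/14151 → turn +1·90°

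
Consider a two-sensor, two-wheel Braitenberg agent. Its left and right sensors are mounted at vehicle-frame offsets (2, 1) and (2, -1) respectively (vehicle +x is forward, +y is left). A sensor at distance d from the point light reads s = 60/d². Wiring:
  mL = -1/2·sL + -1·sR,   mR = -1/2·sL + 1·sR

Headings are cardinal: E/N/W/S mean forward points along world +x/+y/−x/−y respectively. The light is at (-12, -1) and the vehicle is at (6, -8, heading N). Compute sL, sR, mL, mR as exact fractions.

30/157 30/193 -7605/30301 1815/30301

left sensor world pos  = (5, -6); dL² = 314
right sensor world pos = (7, -6); dR² = 386
sL = 60/314 = 30/157
sR = 60/386 = 30/193
mL = -1/2·sL + -1·sR = -7605/30301
mR = -1/2·sL + 1·sR = 1815/30301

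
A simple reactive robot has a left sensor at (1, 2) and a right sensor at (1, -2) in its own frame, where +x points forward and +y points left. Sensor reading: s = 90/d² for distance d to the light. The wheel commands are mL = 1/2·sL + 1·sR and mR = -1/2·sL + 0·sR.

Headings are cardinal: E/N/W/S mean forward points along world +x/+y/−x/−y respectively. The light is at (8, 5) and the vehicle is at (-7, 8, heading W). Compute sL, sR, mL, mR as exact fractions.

left sensor world pos  = (-8, 6); dL² = 257
right sensor world pos = (-8, 10); dR² = 281
sL = 90/257 = 90/257
sR = 90/281 = 90/281
mL = 1/2·sL + 1·sR = 35775/72217
mR = -1/2·sL + 0·sR = -45/257

90/257 90/281 35775/72217 -45/257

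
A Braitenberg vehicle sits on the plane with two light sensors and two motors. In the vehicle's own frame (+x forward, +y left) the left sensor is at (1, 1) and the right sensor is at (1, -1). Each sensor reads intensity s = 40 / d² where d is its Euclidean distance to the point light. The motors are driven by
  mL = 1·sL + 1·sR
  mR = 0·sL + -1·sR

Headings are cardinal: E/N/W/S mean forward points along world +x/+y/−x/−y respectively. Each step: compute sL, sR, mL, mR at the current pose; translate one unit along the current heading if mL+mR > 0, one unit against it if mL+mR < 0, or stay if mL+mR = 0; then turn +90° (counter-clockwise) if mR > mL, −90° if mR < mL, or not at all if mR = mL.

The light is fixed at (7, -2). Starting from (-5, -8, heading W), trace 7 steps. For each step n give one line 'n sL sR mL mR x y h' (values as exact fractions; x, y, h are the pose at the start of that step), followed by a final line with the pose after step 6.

n=0: pose=(-5,-8,W); sL=20/109, sR=20/97; mL=4120/10573, mR=-20/97; mL+mR=20/109 → advance +1; mR−mL=-6300/10573 → turn -1·90°
n=1: pose=(-6,-8,N); sL=40/221, sR=40/169; mL=1200/2873, mR=-40/169; mL+mR=40/221 → advance +1; mR−mL=-1880/2873 → turn -1·90°
n=2: pose=(-6,-7,E); sL=1/4, sR=2/9; mL=17/36, mR=-2/9; mL+mR=1/4 → advance +1; mR−mL=-25/36 → turn -1·90°
n=3: pose=(-5,-7,S); sL=40/157, sR=8/41; mL=2896/6437, mR=-8/41; mL+mR=40/157 → advance +1; mR−mL=-4152/6437 → turn -1·90°
n=4: pose=(-5,-8,W); sL=20/109, sR=20/97; mL=4120/10573, mR=-20/97; mL+mR=20/109 → advance +1; mR−mL=-6300/10573 → turn -1·90°
n=5: pose=(-6,-8,N); sL=40/221, sR=40/169; mL=1200/2873, mR=-40/169; mL+mR=40/221 → advance +1; mR−mL=-1880/2873 → turn -1·90°
n=6: pose=(-6,-7,E); sL=1/4, sR=2/9; mL=17/36, mR=-2/9; mL+mR=1/4 → advance +1; mR−mL=-25/36 → turn -1·90°

0 20/109 20/97 4120/10573 -20/97 -5 -8 W
1 40/221 40/169 1200/2873 -40/169 -6 -8 N
2 1/4 2/9 17/36 -2/9 -6 -7 E
3 40/157 8/41 2896/6437 -8/41 -5 -7 S
4 20/109 20/97 4120/10573 -20/97 -5 -8 W
5 40/221 40/169 1200/2873 -40/169 -6 -8 N
6 1/4 2/9 17/36 -2/9 -6 -7 E
final -5 -7 S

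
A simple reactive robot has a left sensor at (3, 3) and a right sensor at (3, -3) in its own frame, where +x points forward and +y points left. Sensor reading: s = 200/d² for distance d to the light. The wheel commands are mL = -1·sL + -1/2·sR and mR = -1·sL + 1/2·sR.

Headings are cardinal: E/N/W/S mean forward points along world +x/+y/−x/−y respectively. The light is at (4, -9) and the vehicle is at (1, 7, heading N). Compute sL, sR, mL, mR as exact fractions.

200/397 200/361 -111900/143317 -32500/143317

left sensor world pos  = (-2, 10); dL² = 397
right sensor world pos = (4, 10); dR² = 361
sL = 200/397 = 200/397
sR = 200/361 = 200/361
mL = -1·sL + -1/2·sR = -111900/143317
mR = -1·sL + 1/2·sR = -32500/143317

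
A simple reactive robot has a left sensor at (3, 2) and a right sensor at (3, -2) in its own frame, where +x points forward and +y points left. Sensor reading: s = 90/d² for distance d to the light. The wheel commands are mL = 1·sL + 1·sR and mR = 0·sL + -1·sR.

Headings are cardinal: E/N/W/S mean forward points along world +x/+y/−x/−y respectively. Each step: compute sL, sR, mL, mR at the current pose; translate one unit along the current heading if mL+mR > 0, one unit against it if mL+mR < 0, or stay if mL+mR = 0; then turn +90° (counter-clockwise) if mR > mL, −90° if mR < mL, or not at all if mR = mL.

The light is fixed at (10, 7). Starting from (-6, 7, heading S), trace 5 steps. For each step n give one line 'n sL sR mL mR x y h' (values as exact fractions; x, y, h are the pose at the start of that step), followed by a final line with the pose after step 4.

0 18/41 10/37 1076/1517 -10/37 -6 7 S
1 9/37 45/181 3294/6697 -45/181 -6 6 W
2 18/73 90/229 10692/16717 -90/229 -7 6 N
3 9/20 9/20 9/10 -9/20 -7 7 E
4 18/41 10/37 1076/1517 -10/37 -6 7 S
final -6 6 W

n=0: pose=(-6,7,S); sL=18/41, sR=10/37; mL=1076/1517, mR=-10/37; mL+mR=18/41 → advance +1; mR−mL=-1486/1517 → turn -1·90°
n=1: pose=(-6,6,W); sL=9/37, sR=45/181; mL=3294/6697, mR=-45/181; mL+mR=9/37 → advance +1; mR−mL=-4959/6697 → turn -1·90°
n=2: pose=(-7,6,N); sL=18/73, sR=90/229; mL=10692/16717, mR=-90/229; mL+mR=18/73 → advance +1; mR−mL=-17262/16717 → turn -1·90°
n=3: pose=(-7,7,E); sL=9/20, sR=9/20; mL=9/10, mR=-9/20; mL+mR=9/20 → advance +1; mR−mL=-27/20 → turn -1·90°
n=4: pose=(-6,7,S); sL=18/41, sR=10/37; mL=1076/1517, mR=-10/37; mL+mR=18/41 → advance +1; mR−mL=-1486/1517 → turn -1·90°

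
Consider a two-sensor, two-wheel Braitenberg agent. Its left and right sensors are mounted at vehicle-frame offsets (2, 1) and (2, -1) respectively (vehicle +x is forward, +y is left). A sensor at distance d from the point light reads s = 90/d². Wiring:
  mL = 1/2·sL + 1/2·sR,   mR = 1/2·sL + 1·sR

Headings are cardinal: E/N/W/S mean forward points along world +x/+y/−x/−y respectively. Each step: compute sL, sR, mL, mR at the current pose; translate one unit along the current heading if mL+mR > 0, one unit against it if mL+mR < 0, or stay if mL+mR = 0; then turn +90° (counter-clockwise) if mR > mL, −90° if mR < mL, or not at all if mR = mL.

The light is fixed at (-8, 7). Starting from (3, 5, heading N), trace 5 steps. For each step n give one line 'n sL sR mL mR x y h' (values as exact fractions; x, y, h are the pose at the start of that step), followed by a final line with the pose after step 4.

0 9/10 5/8 61/80 43/40 3 5 N
1 18/17 10/9 166/153 251/153 3 6 W
2 9/13 1 11/13 35/26 2 6 S
3 18/29 10/17 298/493 443/493 2 5 E
4 9/10 5/8 61/80 43/40 3 5 N
final 3 6 W

n=0: pose=(3,5,N); sL=9/10, sR=5/8; mL=61/80, mR=43/40; mL+mR=147/80 → advance +1; mR−mL=5/16 → turn +1·90°
n=1: pose=(3,6,W); sL=18/17, sR=10/9; mL=166/153, mR=251/153; mL+mR=139/51 → advance +1; mR−mL=5/9 → turn +1·90°
n=2: pose=(2,6,S); sL=9/13, sR=1; mL=11/13, mR=35/26; mL+mR=57/26 → advance +1; mR−mL=1/2 → turn +1·90°
n=3: pose=(2,5,E); sL=18/29, sR=10/17; mL=298/493, mR=443/493; mL+mR=741/493 → advance +1; mR−mL=5/17 → turn +1·90°
n=4: pose=(3,5,N); sL=9/10, sR=5/8; mL=61/80, mR=43/40; mL+mR=147/80 → advance +1; mR−mL=5/16 → turn +1·90°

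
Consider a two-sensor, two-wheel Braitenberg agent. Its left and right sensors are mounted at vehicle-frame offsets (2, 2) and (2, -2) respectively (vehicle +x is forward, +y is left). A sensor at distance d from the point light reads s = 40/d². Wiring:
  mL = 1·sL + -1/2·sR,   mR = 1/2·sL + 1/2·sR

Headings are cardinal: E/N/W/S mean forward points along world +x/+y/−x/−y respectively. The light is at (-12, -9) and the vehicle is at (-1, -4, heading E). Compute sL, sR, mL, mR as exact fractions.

20/109 20/89 690/9701 1980/9701

left sensor world pos  = (1, -2); dL² = 218
right sensor world pos = (1, -6); dR² = 178
sL = 40/218 = 20/109
sR = 40/178 = 20/89
mL = 1·sL + -1/2·sR = 690/9701
mR = 1/2·sL + 1/2·sR = 1980/9701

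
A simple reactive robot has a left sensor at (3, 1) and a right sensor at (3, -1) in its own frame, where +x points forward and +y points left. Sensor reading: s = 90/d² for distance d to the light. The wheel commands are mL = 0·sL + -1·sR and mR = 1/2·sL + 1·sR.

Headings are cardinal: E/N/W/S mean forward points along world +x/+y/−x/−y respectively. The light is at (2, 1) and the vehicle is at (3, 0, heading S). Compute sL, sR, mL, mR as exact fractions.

9/2 45/8 -45/8 63/8

left sensor world pos  = (4, -3); dL² = 20
right sensor world pos = (2, -3); dR² = 16
sL = 90/20 = 9/2
sR = 90/16 = 45/8
mL = 0·sL + -1·sR = -45/8
mR = 1/2·sL + 1·sR = 63/8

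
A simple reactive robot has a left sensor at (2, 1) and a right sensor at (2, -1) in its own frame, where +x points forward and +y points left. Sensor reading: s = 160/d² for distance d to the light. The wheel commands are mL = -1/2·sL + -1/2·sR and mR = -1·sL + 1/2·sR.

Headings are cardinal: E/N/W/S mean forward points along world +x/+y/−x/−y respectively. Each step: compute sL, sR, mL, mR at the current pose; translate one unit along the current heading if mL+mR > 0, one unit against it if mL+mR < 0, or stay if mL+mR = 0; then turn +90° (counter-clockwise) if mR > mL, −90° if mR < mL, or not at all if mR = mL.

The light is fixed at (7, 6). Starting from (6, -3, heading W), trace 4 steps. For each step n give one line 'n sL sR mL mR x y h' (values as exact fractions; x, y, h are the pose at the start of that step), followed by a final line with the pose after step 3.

0 160/109 160/73 -14560/7957 -2960/7957 6 -3 W
1 80/61 80/61 -80/61 -40/61 7 -3 S
2 160/53 32/17 -2208/901 -1872/901 7 -2 E
3 4 40/9 -38/9 -16/9 6 -2 N
final 6 -3 W

n=0: pose=(6,-3,W); sL=160/109, sR=160/73; mL=-14560/7957, mR=-2960/7957; mL+mR=-240/109 → advance -1; mR−mL=11600/7957 → turn +1·90°
n=1: pose=(7,-3,S); sL=80/61, sR=80/61; mL=-80/61, mR=-40/61; mL+mR=-120/61 → advance -1; mR−mL=40/61 → turn +1·90°
n=2: pose=(7,-2,E); sL=160/53, sR=32/17; mL=-2208/901, mR=-1872/901; mL+mR=-240/53 → advance -1; mR−mL=336/901 → turn +1·90°
n=3: pose=(6,-2,N); sL=4, sR=40/9; mL=-38/9, mR=-16/9; mL+mR=-6 → advance -1; mR−mL=22/9 → turn +1·90°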